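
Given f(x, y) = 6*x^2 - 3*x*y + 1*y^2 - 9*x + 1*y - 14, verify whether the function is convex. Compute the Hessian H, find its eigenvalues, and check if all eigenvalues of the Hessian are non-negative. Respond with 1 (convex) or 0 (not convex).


The Hessian of f(x,y) = 6*x^2 - 3*x*y + 1*y^2 - 9*x + 1*y - 14 is:
H = [[12, -3], [-3, 2]]
Trace = 12 + 2 = 14
Determinant = 12*2 - (-3)^2 = 15
Discriminant = (14)^2 - 4*15 = 136.0
Eigenvalues: lambda_1 = 1.169, lambda_2 = 12.831
The function is convex.

1


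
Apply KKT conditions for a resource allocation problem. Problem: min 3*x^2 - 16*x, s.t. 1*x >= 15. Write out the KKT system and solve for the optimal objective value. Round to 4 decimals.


Step 1: Try lambda = 0 (constraint inactive).
x_unc = 16/(2*3) = 2.6667
Check: 1*2.6667 = 2.6667 < 15 -- violated!
Step 2: Constraint must be active: 1*x = 15
x* = 15/1 = 15.0
lambda = (2*3*15.0 - 16)/1 = 74.0
Step 3: Compute optimal value.
f(x*) = 3*15.0^2 - 16*15.0 = 435.0


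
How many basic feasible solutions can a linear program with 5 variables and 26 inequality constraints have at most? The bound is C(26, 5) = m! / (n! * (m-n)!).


Each vertex corresponds to some choice of n active constraints out of m, so the number of vertices is at most C(m, n) = m! / (n!(m-n)!).
m = 26, n = 5
Numerator: 26 * 25 * 24 * 23 * 22
Denominator: 5! = 120
C(26, 5) = 65780


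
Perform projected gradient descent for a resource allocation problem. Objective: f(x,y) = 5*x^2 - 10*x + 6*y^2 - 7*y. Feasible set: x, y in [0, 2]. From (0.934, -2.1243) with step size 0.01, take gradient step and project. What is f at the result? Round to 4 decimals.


Step 1: Compute gradient at (0.934, -2.1243).
grad_x = 2*5*0.934 - 10 = -0.66
grad_y = 2*6*-2.1243 - 7 = -32.4916
Step 2: Gradient step.
x_raw = 0.934 - 0.01*-0.66 = 0.9406
y_raw = -2.1243 - 0.01*-32.4916 = -1.7994
Step 3: Project onto [0, 2].
x_proj = clip(0.9406) = 0.9406
y_proj = clip(-1.7994) = 0.0
Step 4: Evaluate f.
f(0.9406, 0.0) = -4.9824


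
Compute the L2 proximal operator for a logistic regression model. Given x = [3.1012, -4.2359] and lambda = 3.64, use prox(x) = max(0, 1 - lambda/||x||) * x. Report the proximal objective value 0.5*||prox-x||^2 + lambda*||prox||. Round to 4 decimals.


Step 1: Compute ||x||.
||x|| = 5.2498
Step 2: Compute scaling factor.
scale = max(0, 1 - 3.64/5.2498) = 0.3066
Step 3: prox(x) = [0.9509, -1.2989]
||prox(x)|| = 1.6098
Step 4: Proximal objective.
0.5*||prox-x||^2 = 6.6248
lambda*||prox|| = 5.8597
Total = 12.4844


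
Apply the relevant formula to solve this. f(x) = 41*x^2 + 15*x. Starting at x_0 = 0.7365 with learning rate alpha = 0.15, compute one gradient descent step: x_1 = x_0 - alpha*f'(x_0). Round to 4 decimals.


We compute the gradient at x_0 and apply the update.
f'(x) = 82*x + 15
f'(0.7365) = 82*0.7365 + 15 = 75.393
x_1 = 0.7365 - 0.15*75.393 = -10.5725


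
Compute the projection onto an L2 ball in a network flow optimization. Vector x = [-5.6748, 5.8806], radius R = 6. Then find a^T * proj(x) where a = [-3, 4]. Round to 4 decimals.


Step 1: Compute ||x|| (intermediates to 6 decimals).
||x|| = sqrt((-5.6748)^2 + 5.8806^2) = 8.172197
Step 2: Project.
Since ||x|| > R, scale = R/||x|| = 6/8.172197 = 0.734197, proj(x) = scale * x
proj(x) = [-4.166421, 4.317519]
Step 3: Dot product.
a^T * proj(x) = -3*(-4.166421) + 4*4.317519 = 29.7693


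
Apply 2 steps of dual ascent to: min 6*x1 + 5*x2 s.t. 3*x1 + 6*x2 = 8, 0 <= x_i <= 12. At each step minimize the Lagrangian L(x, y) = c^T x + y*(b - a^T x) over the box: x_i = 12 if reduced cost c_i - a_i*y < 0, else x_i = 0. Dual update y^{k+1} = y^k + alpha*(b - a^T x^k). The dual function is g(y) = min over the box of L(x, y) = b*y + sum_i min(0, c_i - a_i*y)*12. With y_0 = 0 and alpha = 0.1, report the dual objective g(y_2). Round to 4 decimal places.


Dual ascent for LP: min 6*x1 + 5*x2, 3*x1 + 6*x2 = 8, 0 <= x_i <= 12
Step 1: y^k = 0.0, reduced costs: (6.0, 5.0)
  x^k = (0.0, 0.0), subgradient = b - a^T x = 8.0
  y^{k+1} = 0.0 + 0.1*8.0 = 0.8
Step 2: y^k = 0.8, reduced costs: (3.6, 0.2)
  x^k = (0.0, 0.0), subgradient = b - a^T x = 8.0
  y^{k+1} = 0.8 + 0.1*8.0 = 1.6
Dual objective at y_2 = 1.6: reduced costs (1.2, -4.6), box minimizer x = (0.0, 12.0)
g(y_2) = b*y + (c1 - a1*y)*x1 + (c2 - a2*y)*x2 = 8*1.6 + 1.2*0.0 + (-4.6)*12.0 = 12.8 + 0.0 - 55.2 = -42.4


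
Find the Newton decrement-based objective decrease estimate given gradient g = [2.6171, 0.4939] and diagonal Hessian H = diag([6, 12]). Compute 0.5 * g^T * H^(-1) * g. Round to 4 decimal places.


Step 1: H is diagonal, so H^(-1) * g = [0.4362, 0.0412].
Step 2: g^T H^(-1) g = sum_i g_i^2 / H_ii
  = (2.6171)^2/6 + (0.4939)^2/12
  = 1.1415 + 0.0203 = 1.1619
Step 3: Objective decrease = 0.5 * g^T H^(-1) g = 0.5809


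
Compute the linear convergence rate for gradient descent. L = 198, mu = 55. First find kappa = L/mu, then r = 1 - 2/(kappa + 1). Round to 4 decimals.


Step 1: Compute the condition number.
kappa = L/mu = 198/55 = 3.6
Step 2: Compute the convergence rate.
r = 1 - 2/(kappa + 1) = 1 - 2*mu/(L + mu) = (L - mu)/(L + mu) = 143/253 = 0.5652


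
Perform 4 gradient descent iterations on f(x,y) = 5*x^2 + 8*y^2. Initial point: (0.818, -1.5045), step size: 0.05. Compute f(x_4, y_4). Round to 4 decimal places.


Gradient descent on f(x,y) = 5*x^2 + 8*y^2.
Starting point: (0.818, -1.5045), alpha = 0.05
Step 1: grad_x = 2*5*0.818 = 8.18, grad_y = 2*8*-1.5045 = -24.072
  x_1 = 0.818 - 0.05*8.18 = 0.409
  y_1 = -1.5045 - 0.05*-24.072 = -0.3009
Step 2: grad_x = 2*5*0.409 = 4.09, grad_y = 2*8*-0.3009 = -4.8144
  x_2 = 0.409 - 0.05*4.09 = 0.2045
  y_2 = -0.3009 - 0.05*-4.8144 = -0.0602
Step 3: grad_x = 2*5*0.2045 = 2.045, grad_y = 2*8*-0.0602 = -0.9629
  x_3 = 0.2045 - 0.05*2.045 = 0.1023
  y_3 = -0.0602 - 0.05*-0.9629 = -0.012
Step 4: grad_x = 2*5*0.1023 = 1.0225, grad_y = 2*8*-0.012 = -0.1926
  x_4 = 0.1023 - 0.05*1.0225 = 0.0511
  y_4 = -0.012 - 0.05*-0.1926 = -0.0024
f(0.0511, -0.0024) = 5*0.0511^2 + 8*(-0.0024)^2 = 0.0131


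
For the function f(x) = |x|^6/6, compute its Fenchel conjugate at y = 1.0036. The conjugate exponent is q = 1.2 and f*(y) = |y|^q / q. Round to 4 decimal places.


The conjugate exponent q satisfies 1/p + 1/q = 1.
p = 6, so q = 6/(6 - 1) = 1.2
|y|^q = 1.0036^1.2 = 1.0043
f*(1.0036) = 1.0043 / 1.2 = 0.8369


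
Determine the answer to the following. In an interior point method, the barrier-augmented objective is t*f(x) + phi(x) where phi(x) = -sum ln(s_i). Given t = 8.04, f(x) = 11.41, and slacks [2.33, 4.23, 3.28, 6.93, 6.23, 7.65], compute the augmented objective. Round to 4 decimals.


Step 1: Compute log-barrier.
ln values: [0.8459, 1.4422, 1.1878, 1.9359, 1.8294, 2.0347]
phi = -(0.8459 + 1.4422 + 1.1878 + 1.9359 + 1.8294 + 2.0347) = -9.2759
Step 2: Compute augmented objective.
t*f(x) = 8.04*11.41 = 91.7364
Total = 91.7364 - 9.2759 = 82.4605


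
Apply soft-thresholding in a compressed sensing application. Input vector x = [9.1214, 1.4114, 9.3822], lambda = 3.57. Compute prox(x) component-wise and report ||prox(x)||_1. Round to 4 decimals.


Soft-thresholding with lambda = 3.57:
prox(9.1214) = sign(9.1214)*max(|9.1214| - 3.57, 0) = 5.5514
prox(1.4114) = sign(1.4114)*max(|1.4114| - 3.57, 0) = 0.0
prox(9.3822) = sign(9.3822)*max(|9.3822| - 3.57, 0) = 5.8122
prox(x) = [5.5514, 0.0, 5.8122]
||prox(x)||_1 = 5.5514 + 0.0 + 5.8122 = 11.3636


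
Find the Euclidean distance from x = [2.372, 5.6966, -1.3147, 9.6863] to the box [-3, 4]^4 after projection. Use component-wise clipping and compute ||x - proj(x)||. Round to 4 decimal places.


Project each component onto [-3, 4].
clip(2.372) = 2.372, clip(5.6966) = 4.0, clip(-1.3147) = -1.3147, clip(9.6863) = 4.0
Projection = [2.372, 4.0, -1.3147, 4.0]
Squared diffs: [0.0, 2.8785, 0.0, 32.334]
Distance = sqrt(35.2125) = 5.934


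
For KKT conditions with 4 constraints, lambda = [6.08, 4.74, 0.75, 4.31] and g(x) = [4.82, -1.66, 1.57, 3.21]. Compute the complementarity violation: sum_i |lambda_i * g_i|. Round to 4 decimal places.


KKT complementary slackness check:
lambda_1 * g_1 = 6.08 * 4.82 = 29.3056
lambda_2 * g_2 = 4.74 * -1.66 = -7.8684
lambda_3 * g_3 = 0.75 * 1.57 = 1.1775
lambda_4 * g_4 = 4.31 * 3.21 = 13.8351
Total violation = 29.3056 + 7.8684 + 1.1775 + 13.8351 = 52.1866


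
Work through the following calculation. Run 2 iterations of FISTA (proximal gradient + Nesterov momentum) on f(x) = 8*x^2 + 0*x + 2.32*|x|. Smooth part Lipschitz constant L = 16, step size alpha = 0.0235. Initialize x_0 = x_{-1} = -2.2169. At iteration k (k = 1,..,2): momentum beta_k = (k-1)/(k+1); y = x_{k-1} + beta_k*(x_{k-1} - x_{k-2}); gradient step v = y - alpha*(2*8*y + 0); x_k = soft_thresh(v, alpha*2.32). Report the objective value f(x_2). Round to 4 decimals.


FISTA on f(x) = 8*x^2 + 0*x + 2.32*|x|
L = 16, alpha = 0.0235
Iteration 1: beta = 0.0, y = -2.2169 + 0.0*(-2.2169 + 2.2169) = -2.2169
  grad(y) = -35.4704, v = y - alpha*grad = -1.3833
  prox(v) = soft_thresh(-1.3833, 0.0545) = -1.3288
Iteration 2: beta = 0.3333, y = -1.3288 + 0.3333*(-1.3288 + 2.2169) = -1.0328
  grad(y) = -16.5248, v = y - alpha*grad = -0.6445
  prox(v) = soft_thresh(-0.6445, 0.0545) = -0.5899
f(x_2) = 8*(-0.5899)^2 + 0*(-0.5899) + 2.32*|-0.5899| = 4.153


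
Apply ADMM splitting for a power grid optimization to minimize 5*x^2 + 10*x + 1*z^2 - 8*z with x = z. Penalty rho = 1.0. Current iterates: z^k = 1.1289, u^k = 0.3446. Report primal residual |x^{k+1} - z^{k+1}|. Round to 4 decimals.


ADMM iteration with rho = 1.0, z^k = 1.1289, u^k = 0.3446
Step 1: x-update.
Minimize 5*x^2 + 10*x + (1.0/2)*(x - 1.1289 + 0.3446)^2
FOC: (2*5 + 1.0)*x = -10 + 1.0*(1.1289 - 0.3446)
x^{k+1} = -0.8378
Step 2: z-update.
Minimize 1*z^2 - 8*z + (1.0/2)*(-0.8378 - z + 0.3446)^2
FOC: (2*1 + 1.0)*z = 8 + 1.0*(-0.8378 + 0.3446)
z^{k+1} = 2.5023
Step 3: u-update.
u^{k+1} = 0.3446 - 0.8378 - 2.5023 = -2.9955
Step 4: Primal residual = |-0.8378 - 2.5023| = 3.3401


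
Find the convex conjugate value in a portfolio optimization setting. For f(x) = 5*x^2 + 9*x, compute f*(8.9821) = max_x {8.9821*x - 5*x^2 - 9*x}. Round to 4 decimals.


f*(y) = sup_x {y*x - a*x^2 - b*x} = sup_x {(y-b)*x - a*x^2}
FOC: (y - b) - 2a*x = 0 => x* = (y - b)/(2a)
x* = (8.9821 - 9)/(2*5) = -0.0018
f*(8.9821) = (y-b)^2/(4a) = (8.9821 - 9)^2/(4*5)
= 0.0003/20 = 0.0


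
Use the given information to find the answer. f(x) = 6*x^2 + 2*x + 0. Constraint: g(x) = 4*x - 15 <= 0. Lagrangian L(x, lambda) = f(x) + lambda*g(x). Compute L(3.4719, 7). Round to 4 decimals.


Step 1: Evaluate f(x).
f(3.4719) = 6*3.4719^2 + 2*3.4719 + 0 = 79.2683
Step 2: Evaluate g(x).
g(3.4719) = 4*3.4719 - 15 = -1.1124
Step 3: Compute Lagrangian.
L = 79.2683 + 7*-1.1124 = 71.4815


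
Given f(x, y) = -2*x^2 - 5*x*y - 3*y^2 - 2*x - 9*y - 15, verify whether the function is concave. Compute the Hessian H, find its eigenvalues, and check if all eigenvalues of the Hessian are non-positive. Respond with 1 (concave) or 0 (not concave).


The Hessian of f(x,y) = -2*x^2 - 5*x*y - 3*y^2 - 2*x - 9*y - 15 is:
H = [[-4, -5], [-5, -6]]
Trace = -4 - 6 = -10
Determinant = -4*-6 - (-5)^2 = -1
Discriminant = (-10)^2 - 4*-1 = 104.0
Eigenvalues: lambda_1 = -10.099, lambda_2 = 0.099
The function is not concave.

0


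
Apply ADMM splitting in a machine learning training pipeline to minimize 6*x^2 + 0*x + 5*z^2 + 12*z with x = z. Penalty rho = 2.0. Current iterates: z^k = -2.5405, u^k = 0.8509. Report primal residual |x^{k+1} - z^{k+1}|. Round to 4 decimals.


ADMM iteration with rho = 2.0, z^k = -2.5405, u^k = 0.8509
Step 1: x-update.
Minimize 6*x^2 + 0*x + (2.0/2)*(x + 2.5405 + 0.8509)^2
FOC: (2*6 + 2.0)*x = 0 + 2.0*(-2.5405 - 0.8509)
x^{k+1} = -0.4845
Step 2: z-update.
Minimize 5*z^2 + 12*z + (2.0/2)*(-0.4845 - z + 0.8509)^2
FOC: (2*5 + 2.0)*z = -12 + 2.0*(-0.4845 + 0.8509)
z^{k+1} = -0.9389
Step 3: u-update.
u^{k+1} = 0.8509 - 0.4845 + 0.9389 = 1.3053
Step 4: Primal residual = |-0.4845 + 0.9389| = 0.4544


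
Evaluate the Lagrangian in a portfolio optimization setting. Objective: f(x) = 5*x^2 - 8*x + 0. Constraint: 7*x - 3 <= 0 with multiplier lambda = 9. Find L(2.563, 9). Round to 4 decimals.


Step 1: Evaluate f(x).
f(2.563) = 5*2.563^2 - 8*2.563 + 0 = 12.3408
Step 2: Evaluate g(x).
g(2.563) = 7*2.563 - 3 = 14.941
Step 3: Compute Lagrangian.
L = 12.3408 + 9*14.941 = 146.8098


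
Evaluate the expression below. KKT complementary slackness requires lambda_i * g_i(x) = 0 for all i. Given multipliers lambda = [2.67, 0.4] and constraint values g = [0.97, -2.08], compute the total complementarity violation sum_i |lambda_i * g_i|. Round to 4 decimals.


KKT complementary slackness check:
lambda_1 * g_1 = 2.67 * 0.97 = 2.5899
lambda_2 * g_2 = 0.4 * -2.08 = -0.832
Total violation = 2.5899 + 0.832 = 3.4219


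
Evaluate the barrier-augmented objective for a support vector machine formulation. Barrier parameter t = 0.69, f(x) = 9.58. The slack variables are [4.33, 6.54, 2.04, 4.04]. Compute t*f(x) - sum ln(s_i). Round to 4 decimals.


Step 1: Compute log-barrier.
ln values: [1.4656, 1.8779, 0.7129, 1.3962]
phi = -(1.4656 + 1.8779 + 0.7129 + 1.3962) = -5.4527
Step 2: Compute augmented objective.
t*f(x) = 0.69*9.58 = 6.6102
Total = 6.6102 - 5.4527 = 1.1575


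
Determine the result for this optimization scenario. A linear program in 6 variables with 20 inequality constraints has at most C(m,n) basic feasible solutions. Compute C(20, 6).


Each vertex corresponds to some choice of n active constraints out of m, so the number of vertices is at most C(m, n) = m! / (n!(m-n)!).
m = 20, n = 6
Numerator: 20 * 19 * 18 * 17 * 16 * 15
Denominator: 6! = 720
C(20, 6) = 38760


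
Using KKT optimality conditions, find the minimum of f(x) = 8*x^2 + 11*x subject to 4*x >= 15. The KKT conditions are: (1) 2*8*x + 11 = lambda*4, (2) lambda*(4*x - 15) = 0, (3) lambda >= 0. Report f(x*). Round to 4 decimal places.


Step 1: Try lambda = 0 (constraint inactive).
x_unc = -11/(2*8) = -0.6875
Check: 4*-0.6875 = -2.75 < 15 -- violated!
Step 2: Constraint must be active: 4*x = 15
x* = 15/4 = 3.75
lambda = (2*8*3.75 + 11)/4 = 17.75
Step 3: Compute optimal value.
f(x*) = 8*3.75^2 + 11*3.75 = 153.75


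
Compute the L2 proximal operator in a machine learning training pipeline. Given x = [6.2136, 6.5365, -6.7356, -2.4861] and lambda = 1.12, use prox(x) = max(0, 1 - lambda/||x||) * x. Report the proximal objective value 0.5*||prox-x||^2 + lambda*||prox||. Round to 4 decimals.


Step 1: Compute ||x||.
||x|| = 11.5275
Step 2: Compute scaling factor.
scale = max(0, 1 - 1.12/11.5275) = 0.9028
Step 3: prox(x) = [5.6099, 5.9014, -6.0812, -2.2446]
||prox(x)|| = 10.4075
Step 4: Proximal objective.
0.5*||prox-x||^2 = 0.6272
lambda*||prox|| = 11.6564
Total = 12.2836


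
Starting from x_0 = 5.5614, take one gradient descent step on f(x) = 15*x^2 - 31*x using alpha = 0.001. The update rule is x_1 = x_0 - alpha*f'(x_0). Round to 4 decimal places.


We compute the gradient at x_0 and apply the update.
f'(x) = 30*x - 31
f'(5.5614) = 30*5.5614 - 31 = 135.842
x_1 = 5.5614 - 0.001*135.842 = 5.4256


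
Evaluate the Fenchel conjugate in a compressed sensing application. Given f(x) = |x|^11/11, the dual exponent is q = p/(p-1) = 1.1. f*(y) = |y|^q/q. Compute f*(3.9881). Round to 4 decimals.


The conjugate exponent q satisfies 1/p + 1/q = 1.
p = 11, so q = 11/(11 - 1) = 1.1
|y|^q = 3.9881^1.1 = 4.5798
f*(3.9881) = 4.5798 / 1.1 = 4.1634


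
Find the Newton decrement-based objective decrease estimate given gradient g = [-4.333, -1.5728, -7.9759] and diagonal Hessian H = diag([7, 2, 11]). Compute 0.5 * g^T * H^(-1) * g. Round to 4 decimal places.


Step 1: H is diagonal, so H^(-1) * g = [-0.619, -0.7864, -0.7251].
Step 2: g^T H^(-1) g = sum_i g_i^2 / H_ii
  = (-4.333)^2/7 + (-1.5728)^2/2 + (-7.9759)^2/11
  = 2.6821 + 1.2368 + 5.7832 = 9.7022
Step 3: Objective decrease = 0.5 * g^T H^(-1) g = 4.8511


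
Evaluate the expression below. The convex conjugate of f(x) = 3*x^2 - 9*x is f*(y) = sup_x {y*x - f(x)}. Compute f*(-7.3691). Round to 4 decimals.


f*(y) = sup_x {y*x - a*x^2 - b*x} = sup_x {(y-b)*x - a*x^2}
FOC: (y - b) - 2a*x = 0 => x* = (y - b)/(2a)
x* = (-7.3691 + 9)/(2*3) = 0.2718
f*(-7.3691) = (y-b)^2/(4a) = (-7.3691 + 9)^2/(4*3)
= 2.6598/12 = 0.2217


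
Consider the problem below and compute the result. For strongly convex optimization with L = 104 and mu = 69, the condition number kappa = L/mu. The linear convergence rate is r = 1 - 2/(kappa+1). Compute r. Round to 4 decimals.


Step 1: Compute the condition number.
kappa = L/mu = 104/69 = 1.5072
Step 2: Compute the convergence rate.
r = 1 - 2/(kappa + 1) = 1 - 2*mu/(L + mu) = (L - mu)/(L + mu) = 35/173 = 0.2023


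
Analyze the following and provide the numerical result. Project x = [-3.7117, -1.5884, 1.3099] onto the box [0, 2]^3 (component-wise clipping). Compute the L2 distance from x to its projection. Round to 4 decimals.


Project each component onto [0, 2].
clip(-3.7117) = 0.0, clip(-1.5884) = 0.0, clip(1.3099) = 1.3099
Projection = [0.0, 0.0, 1.3099]
Squared diffs: [13.7767, 2.523, 0.0]
Distance = sqrt(16.2997) = 4.0373


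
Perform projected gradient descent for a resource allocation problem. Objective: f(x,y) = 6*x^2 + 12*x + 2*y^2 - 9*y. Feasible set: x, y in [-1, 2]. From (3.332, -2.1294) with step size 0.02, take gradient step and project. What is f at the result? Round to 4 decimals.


Step 1: Compute gradient at (3.332, -2.1294).
grad_x = 2*6*3.332 + 12 = 51.984
grad_y = 2*2*-2.1294 - 9 = -17.5176
Step 2: Gradient step.
x_raw = 3.332 - 0.02*51.984 = 2.2923
y_raw = -2.1294 - 0.02*-17.5176 = -1.779
Step 3: Project onto [-1, 2].
x_proj = clip(2.2923) = 2.0
y_proj = clip(-1.779) = -1.0
Step 4: Evaluate f.
f(2.0, -1.0) = 59.0


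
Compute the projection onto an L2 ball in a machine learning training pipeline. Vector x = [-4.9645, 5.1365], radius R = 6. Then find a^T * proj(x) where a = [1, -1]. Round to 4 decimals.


Step 1: Compute ||x|| (intermediates to 6 decimals).
||x|| = sqrt((-4.9645)^2 + 5.1365^2) = 7.143521
Step 2: Project.
Since ||x|| > R, scale = R/||x|| = 6/7.143521 = 0.839922, proj(x) = scale * x
proj(x) = [-4.169793, 4.314259]
Step 3: Dot product.
a^T * proj(x) = 1*(-4.169793) - 1*4.314259 = -8.4841


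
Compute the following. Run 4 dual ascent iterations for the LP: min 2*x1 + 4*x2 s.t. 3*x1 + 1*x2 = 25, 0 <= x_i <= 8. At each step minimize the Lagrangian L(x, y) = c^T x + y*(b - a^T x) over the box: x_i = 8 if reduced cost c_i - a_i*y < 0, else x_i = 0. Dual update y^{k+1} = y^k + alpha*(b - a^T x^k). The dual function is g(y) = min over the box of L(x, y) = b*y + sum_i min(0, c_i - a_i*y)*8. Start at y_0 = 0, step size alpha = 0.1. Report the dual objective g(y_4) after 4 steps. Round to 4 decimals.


Dual ascent for LP: min 2*x1 + 4*x2, 3*x1 + 1*x2 = 25, 0 <= x_i <= 8
Step 1: y^k = 0.0, reduced costs: (2.0, 4.0)
  x^k = (0.0, 0.0), subgradient = b - a^T x = 25.0
  y^{k+1} = 0.0 + 0.1*25.0 = 2.5
Step 2: y^k = 2.5, reduced costs: (-5.5, 1.5)
  x^k = (8.0, 0.0), subgradient = b - a^T x = 1.0
  y^{k+1} = 2.5 + 0.1*1.0 = 2.6
Step 3: y^k = 2.6, reduced costs: (-5.8, 1.4)
  x^k = (8.0, 0.0), subgradient = b - a^T x = 1.0
  y^{k+1} = 2.6 + 0.1*1.0 = 2.7
Step 4: y^k = 2.7, reduced costs: (-6.1, 1.3)
  x^k = (8.0, 0.0), subgradient = b - a^T x = 1.0
  y^{k+1} = 2.7 + 0.1*1.0 = 2.8
Dual objective at y_4 = 2.8: reduced costs (-6.4, 1.2), box minimizer x = (8.0, 0.0)
g(y_4) = b*y + (c1 - a1*y)*x1 + (c2 - a2*y)*x2 = 25*2.8 + (-6.4)*8.0 + 1.2*0.0 = 70.0 - 51.2 + 0.0 = 18.8


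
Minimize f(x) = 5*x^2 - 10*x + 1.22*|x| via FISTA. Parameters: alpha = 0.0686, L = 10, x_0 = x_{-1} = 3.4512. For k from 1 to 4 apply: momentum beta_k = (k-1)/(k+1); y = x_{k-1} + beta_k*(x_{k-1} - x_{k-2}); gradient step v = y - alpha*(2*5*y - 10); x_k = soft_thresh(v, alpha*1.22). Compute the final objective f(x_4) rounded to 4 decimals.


FISTA on f(x) = 5*x^2 - 10*x + 1.22*|x|
L = 10, alpha = 0.0686
Iteration 1: beta = 0.0, y = 3.4512 + 0.0*(3.4512 - 3.4512) = 3.4512
  grad(y) = 24.512, v = y - alpha*grad = 1.7697
  prox(v) = soft_thresh(1.7697, 0.0837) = 1.686
Iteration 2: beta = 0.3333, y = 1.686 + 0.3333*(1.686 - 3.4512) = 1.0976
  grad(y) = 0.9758, v = y - alpha*grad = 1.0306
  prox(v) = soft_thresh(1.0306, 0.0837) = 0.9469
Iteration 3: beta = 0.5, y = 0.9469 + 0.5*(0.9469 - 1.686) = 0.5774
  grad(y) = -4.2257, v = y - alpha*grad = 0.8673
  prox(v) = soft_thresh(0.8673, 0.0837) = 0.7836
Iteration 4: beta = 0.6, y = 0.7836 + 0.6*(0.7836 - 0.9469) = 0.6856
  grad(y) = -3.1438, v = y - alpha*grad = 0.9013
  prox(v) = soft_thresh(0.9013, 0.0837) = 0.8176
f(x_4) = 5*0.8176^2 - 10*0.8176 + 1.22*|0.8176| = -3.8362


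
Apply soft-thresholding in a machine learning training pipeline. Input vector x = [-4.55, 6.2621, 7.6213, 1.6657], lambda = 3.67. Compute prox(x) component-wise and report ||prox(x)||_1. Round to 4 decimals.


Soft-thresholding with lambda = 3.67:
prox(-4.55) = sign(-4.55)*max(|-4.55| - 3.67, 0) = -0.88
prox(6.2621) = sign(6.2621)*max(|6.2621| - 3.67, 0) = 2.5921
prox(7.6213) = sign(7.6213)*max(|7.6213| - 3.67, 0) = 3.9513
prox(1.6657) = sign(1.6657)*max(|1.6657| - 3.67, 0) = 0.0
prox(x) = [-0.88, 2.5921, 3.9513, 0.0]
||prox(x)||_1 = 0.88 + 2.5921 + 3.9513 + 0.0 = 7.4234


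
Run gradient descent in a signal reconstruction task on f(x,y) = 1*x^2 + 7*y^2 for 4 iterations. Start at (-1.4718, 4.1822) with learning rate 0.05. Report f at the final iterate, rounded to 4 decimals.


Gradient descent on f(x,y) = 1*x^2 + 7*y^2.
Starting point: (-1.4718, 4.1822), alpha = 0.05
Step 1: grad_x = 2*1*-1.4718 = -2.9436, grad_y = 2*7*4.1822 = 58.5508
  x_1 = -1.4718 - 0.05*-2.9436 = -1.3246
  y_1 = 4.1822 - 0.05*58.5508 = 1.2547
Step 2: grad_x = 2*1*-1.3246 = -2.6492, grad_y = 2*7*1.2547 = 17.5652
  x_2 = -1.3246 - 0.05*-2.6492 = -1.1922
  y_2 = 1.2547 - 0.05*17.5652 = 0.3764
Step 3: grad_x = 2*1*-1.1922 = -2.3843, grad_y = 2*7*0.3764 = 5.2696
  x_3 = -1.1922 - 0.05*-2.3843 = -1.0729
  y_3 = 0.3764 - 0.05*5.2696 = 0.1129
Step 4: grad_x = 2*1*-1.0729 = -2.1459, grad_y = 2*7*0.1129 = 1.5809
  x_4 = -1.0729 - 0.05*-2.1459 = -0.9656
  y_4 = 0.1129 - 0.05*1.5809 = 0.0339
f(-0.9656, 0.0339) = 1*(-0.9656)^2 + 7*0.0339^2 = 0.9405


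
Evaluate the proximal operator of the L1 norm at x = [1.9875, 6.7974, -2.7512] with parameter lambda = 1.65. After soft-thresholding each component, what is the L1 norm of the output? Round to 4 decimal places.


Soft-thresholding with lambda = 1.65:
prox(1.9875) = sign(1.9875)*max(|1.9875| - 1.65, 0) = 0.3375
prox(6.7974) = sign(6.7974)*max(|6.7974| - 1.65, 0) = 5.1474
prox(-2.7512) = sign(-2.7512)*max(|-2.7512| - 1.65, 0) = -1.1012
prox(x) = [0.3375, 5.1474, -1.1012]
||prox(x)||_1 = 0.3375 + 5.1474 + 1.1012 = 6.5861


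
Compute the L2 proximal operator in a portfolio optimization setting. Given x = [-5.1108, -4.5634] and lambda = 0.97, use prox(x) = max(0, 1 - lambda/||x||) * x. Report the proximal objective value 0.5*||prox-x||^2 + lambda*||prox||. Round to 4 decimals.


Step 1: Compute ||x||.
||x|| = 6.8516
Step 2: Compute scaling factor.
scale = max(0, 1 - 0.97/6.8516) = 0.8584
Step 3: prox(x) = [-4.3873, -3.9174]
||prox(x)|| = 5.8816
Step 4: Proximal objective.
0.5*||prox-x||^2 = 0.4705
lambda*||prox|| = 5.7052
Total = 6.1756


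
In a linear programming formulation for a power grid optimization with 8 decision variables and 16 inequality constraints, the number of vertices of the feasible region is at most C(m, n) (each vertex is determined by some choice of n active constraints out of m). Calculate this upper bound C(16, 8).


Each vertex corresponds to some choice of n active constraints out of m, so the number of vertices is at most C(m, n) = m! / (n!(m-n)!).
m = 16, n = 8
Numerator: 16 * 15 * 14 * 13 * 12 * 11 * 10 * 9
Denominator: 8! = 40320
C(16, 8) = 12870


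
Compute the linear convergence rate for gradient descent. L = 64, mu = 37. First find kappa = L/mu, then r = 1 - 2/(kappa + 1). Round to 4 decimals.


Step 1: Compute the condition number.
kappa = L/mu = 64/37 = 1.7297
Step 2: Compute the convergence rate.
r = 1 - 2/(kappa + 1) = 1 - 2*mu/(L + mu) = (L - mu)/(L + mu) = 27/101 = 0.2673


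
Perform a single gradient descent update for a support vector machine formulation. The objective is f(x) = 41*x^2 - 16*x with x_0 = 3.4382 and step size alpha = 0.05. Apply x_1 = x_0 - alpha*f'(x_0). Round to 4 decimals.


We compute the gradient at x_0 and apply the update.
f'(x) = 82*x - 16
f'(3.4382) = 82*3.4382 - 16 = 265.9324
x_1 = 3.4382 - 0.05*265.9324 = -9.8584


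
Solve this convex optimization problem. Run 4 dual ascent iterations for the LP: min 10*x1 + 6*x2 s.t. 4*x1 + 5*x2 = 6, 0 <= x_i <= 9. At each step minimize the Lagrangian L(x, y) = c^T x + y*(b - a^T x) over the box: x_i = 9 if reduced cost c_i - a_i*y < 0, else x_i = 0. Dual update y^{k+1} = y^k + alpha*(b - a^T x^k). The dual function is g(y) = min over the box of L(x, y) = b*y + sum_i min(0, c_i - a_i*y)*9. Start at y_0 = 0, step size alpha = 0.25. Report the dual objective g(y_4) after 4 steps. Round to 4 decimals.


Dual ascent for LP: min 10*x1 + 6*x2, 4*x1 + 5*x2 = 6, 0 <= x_i <= 9
Step 1: y^k = 0.0, reduced costs: (10.0, 6.0)
  x^k = (0.0, 0.0), subgradient = b - a^T x = 6.0
  y^{k+1} = 0.0 + 0.25*6.0 = 1.5
Step 2: y^k = 1.5, reduced costs: (4.0, -1.5)
  x^k = (0.0, 9.0), subgradient = b - a^T x = -39.0
  y^{k+1} = 1.5 + 0.25*-39.0 = -8.25
Step 3: y^k = -8.25, reduced costs: (43.0, 47.25)
  x^k = (0.0, 0.0), subgradient = b - a^T x = 6.0
  y^{k+1} = -8.25 + 0.25*6.0 = -6.75
Step 4: y^k = -6.75, reduced costs: (37.0, 39.75)
  x^k = (0.0, 0.0), subgradient = b - a^T x = 6.0
  y^{k+1} = -6.75 + 0.25*6.0 = -5.25
Dual objective at y_4 = -5.25: reduced costs (31.0, 32.25), box minimizer x = (0.0, 0.0)
g(y_4) = b*y + (c1 - a1*y)*x1 + (c2 - a2*y)*x2 = 6*(-5.25) + 31.0*0.0 + 32.25*0.0 = -31.5 + 0.0 + 0.0 = -31.5


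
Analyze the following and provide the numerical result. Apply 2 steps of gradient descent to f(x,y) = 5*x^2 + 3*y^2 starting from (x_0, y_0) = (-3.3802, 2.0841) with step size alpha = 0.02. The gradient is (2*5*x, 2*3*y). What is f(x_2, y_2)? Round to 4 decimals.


Gradient descent on f(x,y) = 5*x^2 + 3*y^2.
Starting point: (-3.3802, 2.0841), alpha = 0.02
Step 1: grad_x = 2*5*-3.3802 = -33.802, grad_y = 2*3*2.0841 = 12.5046
  x_1 = -3.3802 - 0.02*-33.802 = -2.7042
  y_1 = 2.0841 - 0.02*12.5046 = 1.834
Step 2: grad_x = 2*5*-2.7042 = -27.0416, grad_y = 2*3*1.834 = 11.004
  x_2 = -2.7042 - 0.02*-27.0416 = -2.1633
  y_2 = 1.834 - 0.02*11.004 = 1.6139
f(-2.1633, 1.6139) = 5*(-2.1633)^2 + 3*1.6139^2 = 31.2142


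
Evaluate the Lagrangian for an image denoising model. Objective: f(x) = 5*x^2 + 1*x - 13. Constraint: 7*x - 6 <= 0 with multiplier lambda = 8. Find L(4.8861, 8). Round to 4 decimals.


Step 1: Evaluate f(x).
f(4.8861) = 5*4.8861^2 + 1*4.8861 - 13 = 111.256
Step 2: Evaluate g(x).
g(4.8861) = 7*4.8861 - 6 = 28.2027
Step 3: Compute Lagrangian.
L = 111.256 + 8*28.2027 = 336.8776


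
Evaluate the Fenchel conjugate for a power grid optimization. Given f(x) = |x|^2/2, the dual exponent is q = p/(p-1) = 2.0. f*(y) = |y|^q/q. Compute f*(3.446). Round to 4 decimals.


The conjugate exponent q satisfies 1/p + 1/q = 1.
p = 2, so q = 2/(2 - 1) = 2.0
|y|^q = 3.446^2.0 = 11.8749
f*(3.446) = 11.8749 / 2.0 = 5.9375


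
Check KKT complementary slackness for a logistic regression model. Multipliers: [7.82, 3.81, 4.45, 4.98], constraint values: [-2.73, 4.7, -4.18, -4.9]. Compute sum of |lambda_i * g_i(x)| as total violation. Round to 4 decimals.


KKT complementary slackness check:
lambda_1 * g_1 = 7.82 * -2.73 = -21.3486
lambda_2 * g_2 = 3.81 * 4.7 = 17.907
lambda_3 * g_3 = 4.45 * -4.18 = -18.601
lambda_4 * g_4 = 4.98 * -4.9 = -24.402
Total violation = 21.3486 + 17.907 + 18.601 + 24.402 = 82.2586


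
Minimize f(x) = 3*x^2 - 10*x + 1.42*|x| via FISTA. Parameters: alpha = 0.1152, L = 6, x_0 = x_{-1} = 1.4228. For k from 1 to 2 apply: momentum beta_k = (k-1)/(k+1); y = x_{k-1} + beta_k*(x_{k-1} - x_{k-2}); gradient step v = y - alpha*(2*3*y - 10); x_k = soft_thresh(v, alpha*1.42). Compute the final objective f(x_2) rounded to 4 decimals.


FISTA on f(x) = 3*x^2 - 10*x + 1.42*|x|
L = 6, alpha = 0.1152
Iteration 1: beta = 0.0, y = 1.4228 + 0.0*(1.4228 - 1.4228) = 1.4228
  grad(y) = -1.4632, v = y - alpha*grad = 1.5914
  prox(v) = soft_thresh(1.5914, 0.1636) = 1.4278
Iteration 2: beta = 0.3333, y = 1.4278 + 0.3333*(1.4278 - 1.4228) = 1.4294
  grad(y) = -1.4234, v = y - alpha*grad = 1.5934
  prox(v) = soft_thresh(1.5934, 0.1636) = 1.4298
f(x_2) = 3*1.4298^2 - 10*1.4298 + 1.42*|1.4298| = -6.1347


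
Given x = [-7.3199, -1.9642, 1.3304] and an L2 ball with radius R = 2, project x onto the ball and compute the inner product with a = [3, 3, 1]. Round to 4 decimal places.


Step 1: Compute ||x|| (intermediates to 6 decimals).
||x|| = sqrt((-7.3199)^2 + (-1.9642)^2 + 1.3304^2) = 7.694737
Step 2: Project.
Since ||x|| > R, scale = R/||x|| = 2/7.694737 = 0.259918, proj(x) = scale * x
proj(x) = [-1.902574, -0.510531, 0.345795]
Step 3: Dot product.
a^T * proj(x) = 3*(-1.902574) + 3*(-0.510531) + 1*0.345795 = -6.8935


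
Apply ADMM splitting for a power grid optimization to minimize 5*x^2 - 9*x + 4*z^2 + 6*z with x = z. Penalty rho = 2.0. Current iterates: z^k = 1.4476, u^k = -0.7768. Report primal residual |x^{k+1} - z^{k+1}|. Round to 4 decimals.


ADMM iteration with rho = 2.0, z^k = 1.4476, u^k = -0.7768
Step 1: x-update.
Minimize 5*x^2 - 9*x + (2.0/2)*(x - 1.4476 - 0.7768)^2
FOC: (2*5 + 2.0)*x = 9 + 2.0*(1.4476 + 0.7768)
x^{k+1} = 1.1207
Step 2: z-update.
Minimize 4*z^2 + 6*z + (2.0/2)*(1.1207 - z - 0.7768)^2
FOC: (2*4 + 2.0)*z = -6 + 2.0*(1.1207 - 0.7768)
z^{k+1} = -0.5312
Step 3: u-update.
u^{k+1} = -0.7768 + 1.1207 + 0.5312 = 0.8751
Step 4: Primal residual = |1.1207 + 0.5312| = 1.6519


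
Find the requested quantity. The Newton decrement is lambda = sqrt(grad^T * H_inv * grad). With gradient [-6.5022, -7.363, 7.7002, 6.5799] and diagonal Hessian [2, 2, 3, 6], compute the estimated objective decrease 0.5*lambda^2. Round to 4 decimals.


Step 1: H is diagonal, so H^(-1) * g = [-3.2511, -3.6815, 2.5667, 1.0967].
Step 2: g^T H^(-1) g = sum_i g_i^2 / H_ii
  = (-6.5022)^2/2 + (-7.363)^2/2 + (7.7002)^2/3 + (6.5799)^2/6
  = 21.1393 + 27.1069 + 19.7644 + 7.2158 = 75.2264
Step 3: Objective decrease = 0.5 * g^T H^(-1) g = 37.6132


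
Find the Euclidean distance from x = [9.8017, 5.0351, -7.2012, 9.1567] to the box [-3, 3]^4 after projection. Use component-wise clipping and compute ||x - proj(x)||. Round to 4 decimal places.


Project each component onto [-3, 3].
clip(9.8017) = 3.0, clip(5.0351) = 3.0, clip(-7.2012) = -3.0, clip(9.1567) = 3.0
Projection = [3.0, 3.0, -3.0, 3.0]
Squared diffs: [46.2631, 4.1416, 17.6501, 37.905]
Distance = sqrt(105.9598) = 10.2937


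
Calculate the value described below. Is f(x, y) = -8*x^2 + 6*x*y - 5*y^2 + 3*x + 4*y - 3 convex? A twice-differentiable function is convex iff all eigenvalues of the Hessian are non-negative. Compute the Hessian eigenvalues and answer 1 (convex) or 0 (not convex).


The Hessian of f(x,y) = -8*x^2 + 6*x*y - 5*y^2 + 3*x + 4*y - 3 is:
H = [[-16, 6], [6, -10]]
Trace = -16 - 10 = -26
Determinant = -16*-10 - (6)^2 = 124
Discriminant = (-26)^2 - 4*124 = 180.0
Eigenvalues: lambda_1 = -19.7082, lambda_2 = -6.2918
The function is not convex.

0


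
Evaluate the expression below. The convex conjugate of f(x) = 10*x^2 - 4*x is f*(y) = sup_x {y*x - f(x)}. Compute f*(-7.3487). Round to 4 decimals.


f*(y) = sup_x {y*x - a*x^2 - b*x} = sup_x {(y-b)*x - a*x^2}
FOC: (y - b) - 2a*x = 0 => x* = (y - b)/(2a)
x* = (-7.3487 + 4)/(2*10) = -0.1674
f*(-7.3487) = (y-b)^2/(4a) = (-7.3487 + 4)^2/(4*10)
= 11.2138/40 = 0.2803


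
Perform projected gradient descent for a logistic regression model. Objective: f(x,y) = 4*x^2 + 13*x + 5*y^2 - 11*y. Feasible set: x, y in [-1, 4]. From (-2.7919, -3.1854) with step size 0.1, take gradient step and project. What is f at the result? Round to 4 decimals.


Step 1: Compute gradient at (-2.7919, -3.1854).
grad_x = 2*4*-2.7919 + 13 = -9.3352
grad_y = 2*5*-3.1854 - 11 = -42.854
Step 2: Gradient step.
x_raw = -2.7919 - 0.1*-9.3352 = -1.8584
y_raw = -3.1854 - 0.1*-42.854 = 1.1
Step 3: Project onto [-1, 4].
x_proj = clip(-1.8584) = -1.0
y_proj = clip(1.1) = 1.1
Step 4: Evaluate f.
f(-1.0, 1.1) = -15.05


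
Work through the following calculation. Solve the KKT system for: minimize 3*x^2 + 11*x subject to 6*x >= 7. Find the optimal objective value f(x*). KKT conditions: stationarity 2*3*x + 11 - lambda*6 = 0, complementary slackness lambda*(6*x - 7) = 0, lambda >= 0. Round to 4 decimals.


Step 1: Try lambda = 0 (constraint inactive).
x_unc = -11/(2*3) = -1.8333
Check: 6*-1.8333 = -10.9998 < 7 -- violated!
Step 2: Constraint must be active: 6*x = 7
x* = 7/6 = 1.1667 (rounded; the exact value 7/6 is used below)
lambda = (2*3*(7/6) + 11)/6 = 3.0
Step 3: Compute optimal value.
f(x*) = 3*(7/6)^2 + 11*(7/6) = 16.9167


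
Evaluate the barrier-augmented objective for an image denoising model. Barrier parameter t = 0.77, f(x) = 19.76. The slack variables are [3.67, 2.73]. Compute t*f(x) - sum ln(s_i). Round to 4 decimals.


Step 1: Compute log-barrier.
ln values: [1.3002, 1.0043]
phi = -(1.3002 + 1.0043) = -2.3045
Step 2: Compute augmented objective.
t*f(x) = 0.77*19.76 = 15.2152
Total = 15.2152 - 2.3045 = 12.9107


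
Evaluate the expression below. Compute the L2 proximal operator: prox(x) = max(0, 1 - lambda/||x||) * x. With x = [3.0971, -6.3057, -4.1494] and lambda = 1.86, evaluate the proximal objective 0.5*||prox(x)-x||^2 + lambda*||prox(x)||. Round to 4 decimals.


Step 1: Compute ||x||.
||x|| = 8.1591
Step 2: Compute scaling factor.
scale = max(0, 1 - 1.86/8.1591) = 0.772
Step 3: prox(x) = [2.3911, -4.8682, -3.2035]
||prox(x)|| = 6.2991
Step 4: Proximal objective.
0.5*||prox-x||^2 = 1.7298
lambda*||prox|| = 11.7163
Total = 13.4462


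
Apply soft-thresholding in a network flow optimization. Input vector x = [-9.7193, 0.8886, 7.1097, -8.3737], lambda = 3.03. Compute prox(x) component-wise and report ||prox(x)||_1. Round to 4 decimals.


Soft-thresholding with lambda = 3.03:
prox(-9.7193) = sign(-9.7193)*max(|-9.7193| - 3.03, 0) = -6.6893
prox(0.8886) = sign(0.8886)*max(|0.8886| - 3.03, 0) = 0.0
prox(7.1097) = sign(7.1097)*max(|7.1097| - 3.03, 0) = 4.0797
prox(-8.3737) = sign(-8.3737)*max(|-8.3737| - 3.03, 0) = -5.3437
prox(x) = [-6.6893, 0.0, 4.0797, -5.3437]
||prox(x)||_1 = 6.6893 + 0.0 + 4.0797 + 5.3437 = 16.1127


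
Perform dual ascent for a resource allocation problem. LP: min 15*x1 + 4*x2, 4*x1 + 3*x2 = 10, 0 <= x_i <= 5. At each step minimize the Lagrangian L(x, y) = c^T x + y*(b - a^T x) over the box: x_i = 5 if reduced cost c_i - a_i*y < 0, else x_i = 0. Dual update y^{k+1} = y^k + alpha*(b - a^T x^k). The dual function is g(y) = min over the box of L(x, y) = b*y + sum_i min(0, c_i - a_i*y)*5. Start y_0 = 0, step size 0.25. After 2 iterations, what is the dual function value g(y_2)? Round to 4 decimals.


Dual ascent for LP: min 15*x1 + 4*x2, 4*x1 + 3*x2 = 10, 0 <= x_i <= 5
Step 1: y^k = 0.0, reduced costs: (15.0, 4.0)
  x^k = (0.0, 0.0), subgradient = b - a^T x = 10.0
  y^{k+1} = 0.0 + 0.25*10.0 = 2.5
Step 2: y^k = 2.5, reduced costs: (5.0, -3.5)
  x^k = (0.0, 5.0), subgradient = b - a^T x = -5.0
  y^{k+1} = 2.5 + 0.25*-5.0 = 1.25
Dual objective at y_2 = 1.25: reduced costs (10.0, 0.25), box minimizer x = (0.0, 0.0)
g(y_2) = b*y + (c1 - a1*y)*x1 + (c2 - a2*y)*x2 = 10*1.25 + 10.0*0.0 + 0.25*0.0 = 12.5 + 0.0 + 0.0 = 12.5


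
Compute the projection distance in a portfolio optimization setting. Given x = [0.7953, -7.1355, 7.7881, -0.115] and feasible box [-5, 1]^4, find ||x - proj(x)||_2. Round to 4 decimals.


Project each component onto [-5, 1].
clip(0.7953) = 0.7953, clip(-7.1355) = -5.0, clip(7.7881) = 1.0, clip(-0.115) = -0.115
Projection = [0.7953, -5.0, 1.0, -0.115]
Squared diffs: [0.0, 4.5604, 46.0783, 0.0]
Distance = sqrt(50.6387) = 7.1161


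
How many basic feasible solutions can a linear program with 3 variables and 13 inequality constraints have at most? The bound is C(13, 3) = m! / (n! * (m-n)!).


Each vertex corresponds to some choice of n active constraints out of m, so the number of vertices is at most C(m, n) = m! / (n!(m-n)!).
m = 13, n = 3
Numerator: 13 * 12 * 11
Denominator: 3! = 6
C(13, 3) = 286


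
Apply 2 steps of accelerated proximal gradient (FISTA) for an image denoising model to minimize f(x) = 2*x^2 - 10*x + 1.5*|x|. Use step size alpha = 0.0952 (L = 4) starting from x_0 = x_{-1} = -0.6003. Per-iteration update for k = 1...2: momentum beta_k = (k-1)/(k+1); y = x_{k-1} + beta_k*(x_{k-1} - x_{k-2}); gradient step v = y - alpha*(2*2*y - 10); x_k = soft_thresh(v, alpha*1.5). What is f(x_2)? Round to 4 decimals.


FISTA on f(x) = 2*x^2 - 10*x + 1.5*|x|
L = 4, alpha = 0.0952
Iteration 1: beta = 0.0, y = -0.6003 + 0.0*(-0.6003 + 0.6003) = -0.6003
  grad(y) = -12.4012, v = y - alpha*grad = 0.5803
  prox(v) = soft_thresh(0.5803, 0.1428) = 0.4375
Iteration 2: beta = 0.3333, y = 0.4375 + 0.3333*(0.4375 + 0.6003) = 0.7834
  grad(y) = -6.8663, v = y - alpha*grad = 1.4371
  prox(v) = soft_thresh(1.4371, 0.1428) = 1.2943
f(x_2) = 2*1.2943^2 - 10*1.2943 + 1.5*|1.2943| = -7.6511


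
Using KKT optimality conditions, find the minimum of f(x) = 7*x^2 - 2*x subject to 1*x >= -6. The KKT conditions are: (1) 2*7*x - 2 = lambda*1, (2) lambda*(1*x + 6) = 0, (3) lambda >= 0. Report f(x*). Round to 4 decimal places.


Step 1: Try lambda = 0 (constraint inactive).
Stationarity: 2*7*x - 2 = 0
x* = 2/(2*7) = 1/7 = 0.1429 (rounded; the exact value 1/7 is used below)
Check constraint: 1*0.1429 = 0.1429 >= -6 -- satisfied.
Step 2: Compute optimal value.
f(x*) = 7*(1/7)^2 - 2*(1/7) = -0.1429


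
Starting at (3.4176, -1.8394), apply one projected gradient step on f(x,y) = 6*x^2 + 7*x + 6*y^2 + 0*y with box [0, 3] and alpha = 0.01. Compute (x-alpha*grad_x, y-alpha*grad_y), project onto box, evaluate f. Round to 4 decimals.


Step 1: Compute gradient at (3.4176, -1.8394).
grad_x = 2*6*3.4176 + 7 = 48.0112
grad_y = 2*6*-1.8394 + 0 = -22.0728
Step 2: Gradient step.
x_raw = 3.4176 - 0.01*48.0112 = 2.9375
y_raw = -1.8394 - 0.01*-22.0728 = -1.6187
Step 3: Project onto [0, 3].
x_proj = clip(2.9375) = 2.9375
y_proj = clip(-1.6187) = 0.0
Step 4: Evaluate f.
f(2.9375, 0.0) = 72.3354


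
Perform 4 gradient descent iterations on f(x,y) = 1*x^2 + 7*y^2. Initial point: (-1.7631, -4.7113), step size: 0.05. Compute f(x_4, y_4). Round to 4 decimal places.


Gradient descent on f(x,y) = 1*x^2 + 7*y^2.
Starting point: (-1.7631, -4.7113), alpha = 0.05
Step 1: grad_x = 2*1*-1.7631 = -3.5262, grad_y = 2*7*-4.7113 = -65.9582
  x_1 = -1.7631 - 0.05*-3.5262 = -1.5868
  y_1 = -4.7113 - 0.05*-65.9582 = -1.4134
Step 2: grad_x = 2*1*-1.5868 = -3.1736, grad_y = 2*7*-1.4134 = -19.7875
  x_2 = -1.5868 - 0.05*-3.1736 = -1.4281
  y_2 = -1.4134 - 0.05*-19.7875 = -0.424
Step 3: grad_x = 2*1*-1.4281 = -2.8562, grad_y = 2*7*-0.424 = -5.9362
  x_3 = -1.4281 - 0.05*-2.8562 = -1.2853
  y_3 = -0.424 - 0.05*-5.9362 = -0.1272
Step 4: grad_x = 2*1*-1.2853 = -2.5706, grad_y = 2*7*-0.1272 = -1.7809
  x_4 = -1.2853 - 0.05*-2.5706 = -1.1568
  y_4 = -0.1272 - 0.05*-1.7809 = -0.0382
f(-1.1568, -0.0382) = 1*(-1.1568)^2 + 7*(-0.0382)^2 = 1.3483


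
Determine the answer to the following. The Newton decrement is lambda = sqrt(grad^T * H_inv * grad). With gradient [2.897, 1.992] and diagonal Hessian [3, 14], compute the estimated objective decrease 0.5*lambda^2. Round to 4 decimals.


Step 1: H is diagonal, so H^(-1) * g = [0.9657, 0.1423].
Step 2: g^T H^(-1) g = sum_i g_i^2 / H_ii
  = (2.897)^2/3 + (1.992)^2/14
  = 2.7975 + 0.2834 = 3.081
Step 3: Objective decrease = 0.5 * g^T H^(-1) g = 1.5405


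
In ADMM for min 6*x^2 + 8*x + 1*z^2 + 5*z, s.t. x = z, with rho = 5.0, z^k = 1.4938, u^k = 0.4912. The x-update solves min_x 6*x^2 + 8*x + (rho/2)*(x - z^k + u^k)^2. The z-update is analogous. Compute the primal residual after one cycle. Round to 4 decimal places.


ADMM iteration with rho = 5.0, z^k = 1.4938, u^k = 0.4912
Step 1: x-update.
Minimize 6*x^2 + 8*x + (5.0/2)*(x - 1.4938 + 0.4912)^2
FOC: (2*6 + 5.0)*x = -8 + 5.0*(1.4938 - 0.4912)
x^{k+1} = -0.1757
Step 2: z-update.
Minimize 1*z^2 + 5*z + (5.0/2)*(-0.1757 - z + 0.4912)^2
FOC: (2*1 + 5.0)*z = -5 + 5.0*(-0.1757 + 0.4912)
z^{k+1} = -0.4889
Step 3: u-update.
u^{k+1} = 0.4912 - 0.1757 + 0.4889 = 0.8044
Step 4: Primal residual = |-0.1757 + 0.4889| = 0.3132
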